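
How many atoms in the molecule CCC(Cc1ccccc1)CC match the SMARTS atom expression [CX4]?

6

The query [CX4] means: C with X4: aliphatic carbon with exactly 4 total connections (bonds + H).
Check the 12 heavy atoms by environment: 6× C (X4) → match; 6× c (aromatic, X3) → no.
That gives 6 matching atoms.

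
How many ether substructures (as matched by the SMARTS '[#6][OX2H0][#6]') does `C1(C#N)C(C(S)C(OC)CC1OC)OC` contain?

3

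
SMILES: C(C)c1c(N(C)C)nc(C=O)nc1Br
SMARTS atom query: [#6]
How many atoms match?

9

Check the 14 heavy atoms by environment: 2× n (aromatic) → no; 4× c (aromatic) → match; 5× C → match; 1× O → no; 1× Br → no; 1× N → no.
Summing the matching environments: 4 + 5 = 9 matching atoms.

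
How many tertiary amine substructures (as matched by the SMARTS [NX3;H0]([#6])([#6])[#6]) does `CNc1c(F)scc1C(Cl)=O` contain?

[NX3;H0]([#6])([#6])[#6] is the SMARTS for a tertiary amine: a trivalent nitrogen with no H, bonded to three carbons.
The molecule has an N-methylamino group (-NHCH3), but the nitrogen still has one H (H1), not H0; nothing else fits, so there are 0 matches.

0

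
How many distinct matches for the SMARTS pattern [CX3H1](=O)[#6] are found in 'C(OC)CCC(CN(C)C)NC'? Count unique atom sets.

[CX3H1](=O)[#6] is the SMARTS for an aldehyde: an sp2 carbon with one H, double-bonded to O and single-bonded to carbon.
No fragment in the molecule satisfies every constraint, giving 0 matches.

0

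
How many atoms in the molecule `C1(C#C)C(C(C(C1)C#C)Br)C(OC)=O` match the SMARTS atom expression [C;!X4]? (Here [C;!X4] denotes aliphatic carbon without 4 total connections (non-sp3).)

5

Check the 14 heavy atoms by environment: 6× C (X4) → no; 1× Br (X1) → no; 4× C (X2) → match; 1× C (X3) → match; 1× O (X1) → no; 1× O (X2) → no.
Summing the matching environments: 4 + 1 = 5 matching atoms.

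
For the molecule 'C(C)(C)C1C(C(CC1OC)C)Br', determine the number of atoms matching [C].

The query [C] means: uppercase C matches aliphatic (non-aromatic) carbon only.
Check the 12 heavy atoms by environment: 10× C → match; 1× O → no; 1× Br → no.
That gives 10 matching atoms.

10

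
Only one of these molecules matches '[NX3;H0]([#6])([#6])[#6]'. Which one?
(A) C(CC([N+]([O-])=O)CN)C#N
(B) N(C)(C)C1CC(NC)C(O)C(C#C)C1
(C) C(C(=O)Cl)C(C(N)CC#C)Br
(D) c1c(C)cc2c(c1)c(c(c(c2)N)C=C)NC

[NX3;H0]([#6])([#6])[#6] describes a trivalent nitrogen with no H, bonded to three carbons (a tertiary amine).
(A) has a primary amino group (-NH2) but the nitrogen has H2, not H0 with three carbons.
(B) contains a dimethylamino group (-N(CH3)2), which satisfies every atom and bond constraint.
(C) has a primary amino group (-NH2) but the nitrogen has H2, not H0 with three carbons.
(D) has a primary amino group (-NH2) but the nitrogen has H2, not H0 with three carbons.
So the answer is (B).

B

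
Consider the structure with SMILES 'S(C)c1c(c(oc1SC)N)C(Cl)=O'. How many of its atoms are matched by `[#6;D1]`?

2

The query [#6;D1] means: carbon bonded to exactly one heavy atom.
Check the 13 heavy atoms by environment: 1× o (aromatic, D2) → no; 4× c (aromatic, D3) → no; 2× S (D2) → no; 2× C (D1) → match; 1× N (D1) → no; 1× C (D3) → no; 1× O (D1) → no; 1× Cl (D1) → no.
That gives 2 matching atoms.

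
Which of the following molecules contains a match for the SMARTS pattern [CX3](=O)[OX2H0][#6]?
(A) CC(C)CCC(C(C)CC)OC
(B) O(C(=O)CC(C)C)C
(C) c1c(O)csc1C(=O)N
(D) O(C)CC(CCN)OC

B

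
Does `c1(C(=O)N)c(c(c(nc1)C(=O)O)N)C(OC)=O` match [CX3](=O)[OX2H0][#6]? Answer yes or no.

Yes

The pattern [CX3](=O)[OX2H0][#6] describes a carbonyl carbon bonded to an oxygen that is itself bonded to carbon (no H on that O) — an ester.
The molecule carries a methyl-ester group (-C(=O)OCH3), whose atoms satisfy every constraint of the query, so the pattern matches.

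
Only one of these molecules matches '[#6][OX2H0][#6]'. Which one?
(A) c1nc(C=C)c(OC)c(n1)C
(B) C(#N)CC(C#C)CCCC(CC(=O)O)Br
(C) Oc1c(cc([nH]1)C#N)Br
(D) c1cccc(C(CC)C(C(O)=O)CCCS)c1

A

[#6][OX2H0][#6] describes an aliphatic oxygen bridging two carbons with no H on the oxygen (an ether).
(A) contains a methoxy ether (-OCH3), which satisfies every atom and bond constraint.
(B) has a carboxylic acid group (-C(=O)OH) but the -OH oxygen has H1; the =O is OX1, not OX2.
(C) has a hydroxyl group (-OH) but the oxygen has H1, not H0 bridging two carbons.
(D) has a carboxylic acid group (-C(=O)OH) but the -OH oxygen has H1; the =O is OX1, not OX2.
So the answer is (A).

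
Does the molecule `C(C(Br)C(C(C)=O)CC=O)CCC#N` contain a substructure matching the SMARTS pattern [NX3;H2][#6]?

No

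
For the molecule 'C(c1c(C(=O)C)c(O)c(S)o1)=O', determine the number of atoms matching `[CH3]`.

The query [CH3] means: aliphatic carbon with exactly three hydrogens.
Check the 12 heavy atoms by environment: 1× o (aromatic, H0) → no; 4× c (aromatic, H0) → no; 1× S (H1) → no; 1× C (H0) → no; 2× O (H0) → no; 1× C (H3) → match; 1× O (H1) → no; 1× C (H1) → no.
That gives 1 matching atom.

1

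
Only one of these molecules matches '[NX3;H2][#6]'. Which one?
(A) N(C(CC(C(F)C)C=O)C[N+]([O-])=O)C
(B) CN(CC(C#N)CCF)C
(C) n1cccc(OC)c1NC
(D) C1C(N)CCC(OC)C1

D

[NX3;H2][#6] describes a trivalent nitrogen with two H attached to carbon (a primary amine).
(A) has an N-methylamino group (-NHCH3) but the nitrogen bears two carbons and only one H (H1), not H2.
(B) has a dimethylamino group (-N(CH3)2) but the nitrogen has H0, not H2.
(C) has an N-methylamino group (-NHCH3) but the nitrogen bears two carbons and only one H (H1), not H2.
(D) contains a primary amino group (-NH2), which satisfies every atom and bond constraint.
So the answer is (D).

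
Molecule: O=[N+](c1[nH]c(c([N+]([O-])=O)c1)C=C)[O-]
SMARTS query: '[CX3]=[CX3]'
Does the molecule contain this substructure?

The pattern [CX3]=[CX3] describes a non-aromatic C=C double bond between two sp2 carbons — an alkene.
The molecule carries a vinyl group (-CH=CH2), whose atoms satisfy every constraint of the query, so the pattern matches.

Yes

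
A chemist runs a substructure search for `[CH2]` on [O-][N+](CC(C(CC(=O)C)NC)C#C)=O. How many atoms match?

2

The query [CH2] means: aliphatic carbon with exactly two hydrogens.
Check the 14 heavy atoms by environment: 2× C (H2) → match; 3× C (H1) → no; 1× N (charge +1, H0) → no; 1× O (charge -1, H0) → no; 2× O (H0) → no; 2× C (H0) → no; 2× C (H3) → no; 1× N (H1) → no.
That gives 2 matching atoms.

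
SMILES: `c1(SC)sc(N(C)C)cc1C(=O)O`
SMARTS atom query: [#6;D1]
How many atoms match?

The query [#6;D1] means: carbon bonded to exactly one heavy atom.
Check the 13 heavy atoms by environment: 1× s (aromatic, D2) → no; 3× c (aromatic, D3) → no; 1× c (aromatic, D2) → no; 1× S (D2) → no; 3× C (D1) → match; 1× N (D3) → no; 1× C (D3) → no; 2× O (D1) → no.
That gives 3 matching atoms.

3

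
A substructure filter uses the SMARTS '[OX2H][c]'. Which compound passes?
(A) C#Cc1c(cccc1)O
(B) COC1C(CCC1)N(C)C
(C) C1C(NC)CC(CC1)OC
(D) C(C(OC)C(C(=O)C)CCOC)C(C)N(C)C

[OX2H][c] describes a hydroxyl oxygen attached to an aromatic carbon (a phenol).
(A) contains a hydroxyl group (-OH), which satisfies every atom and bond constraint.
(B) has a methoxy ether (-OCH3) but the oxygen has H0, not H1.
(C) has a methoxy ether (-OCH3) but the oxygen has H0, not H1.
(D) has a methoxy ether (-OCH3) but the oxygen has H0, not H1.
So the answer is (A).

A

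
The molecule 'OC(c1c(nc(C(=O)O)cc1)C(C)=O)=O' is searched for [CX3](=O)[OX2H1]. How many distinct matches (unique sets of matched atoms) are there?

[CX3](=O)[OX2H1] is the SMARTS for a carboxylic acid: an sp2 carbon double-bonded to O and single-bonded to an -OH oxygen.
The molecule carries 2 separate instances of a carboxylic acid group (-C(=O)OH) meeting every constraint; each maps to a distinct set of atoms, giving 2 matches.

2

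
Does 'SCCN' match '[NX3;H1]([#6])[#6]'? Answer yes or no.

No

The pattern [NX3;H1]([#6])[#6] describes a trivalent nitrogen with one H, bonded to two carbons — a secondary amine.
The closest candidate here is a primary amino group (-NH2), but the nitrogen has H2 and only one carbon neighbour. No other fragment satisfies the full query, so there is no match.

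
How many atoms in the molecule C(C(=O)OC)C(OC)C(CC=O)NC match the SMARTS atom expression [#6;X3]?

2

The query [#6;X3] means: any carbon (aromatic or not) with three total connections.
Check the 14 heavy atoms by environment: 7× C (X4) → no; 2× C (X3) → match; 2× O (X1) → no; 2× O (X2) → no; 1× N (X3) → no.
That gives 2 matching atoms.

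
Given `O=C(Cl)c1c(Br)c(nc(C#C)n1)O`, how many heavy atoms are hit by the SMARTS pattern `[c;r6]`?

The query [c;r6] means: aromatic carbon that belongs to a six-membered ring.
Check the 13 heavy atoms by environment: 2× n (aromatic, in 6-ring) → no; 4× c (aromatic, in 6-ring) → match; 3× C (acyclic) → no; 2× O (acyclic) → no; 1× Cl (acyclic) → no; 1× Br (acyclic) → no.
That gives 4 matching atoms.

4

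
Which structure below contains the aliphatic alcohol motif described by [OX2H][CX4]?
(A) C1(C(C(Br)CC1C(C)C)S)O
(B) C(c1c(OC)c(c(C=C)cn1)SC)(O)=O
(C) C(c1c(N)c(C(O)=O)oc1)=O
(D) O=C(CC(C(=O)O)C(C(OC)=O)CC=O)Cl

A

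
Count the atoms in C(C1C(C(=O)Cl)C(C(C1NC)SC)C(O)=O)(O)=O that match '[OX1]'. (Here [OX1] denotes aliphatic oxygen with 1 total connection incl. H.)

3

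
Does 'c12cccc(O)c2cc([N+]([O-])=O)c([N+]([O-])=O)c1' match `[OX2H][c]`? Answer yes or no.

The pattern [OX2H][c] describes a hydroxyl oxygen attached to an aromatic carbon — a phenol.
The molecule carries a hydroxyl group (-OH), whose atoms satisfy every constraint of the query, so the pattern matches.

Yes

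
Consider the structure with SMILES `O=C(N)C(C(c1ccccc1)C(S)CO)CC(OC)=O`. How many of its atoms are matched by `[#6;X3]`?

The query [#6;X3] means: any carbon (aromatic or not) with three total connections.
Check the 20 heavy atoms by environment: 6× C (X4) → no; 2× C (X3) → match; 2× O (X1) → no; 1× N (X3) → no; 2× O (X2) → no; 6× c (aromatic, X3) → match; 1× S (X2) → no.
Summing the matching environments: 2 + 6 = 8 matching atoms.

8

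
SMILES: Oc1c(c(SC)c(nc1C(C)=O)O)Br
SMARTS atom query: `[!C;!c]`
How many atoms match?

The query [!C;!c] means: neither aliphatic nor aromatic carbon — same as [!#6].
Check the 14 heavy atoms by environment: 1× n (aromatic) → match; 5× c (aromatic) → no; 3× O → match; 1× Br → match; 3× C → no; 1× S → match.
Summing the matching environments: 1 + 3 + 1 + 1 = 6 matching atoms.

6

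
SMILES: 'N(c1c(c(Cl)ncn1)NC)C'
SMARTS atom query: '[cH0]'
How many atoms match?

Check the 11 heavy atoms by environment: 2× n (aromatic, H0) → no; 1× c (aromatic, H1) → no; 3× c (aromatic, H0) → match; 2× N (H1) → no; 2× C (H3) → no; 1× Cl (H0) → no.
That gives 3 matching atoms.

3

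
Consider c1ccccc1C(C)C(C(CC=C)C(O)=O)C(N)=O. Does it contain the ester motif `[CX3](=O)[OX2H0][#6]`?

No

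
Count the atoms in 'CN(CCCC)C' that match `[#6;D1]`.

3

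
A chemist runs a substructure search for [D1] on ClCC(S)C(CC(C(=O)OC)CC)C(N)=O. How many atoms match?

Check the 16 heavy atoms by environment: 2× C (D1) → match; 3× C (D2) → no; 5× C (D3) → no; 1× Cl (D1) → match; 2× O (D1) → match; 1× N (D1) → match; 1× S (D1) → match; 1× O (D2) → no.
Summing the matching environments: 2 + 1 + 2 + 1 + 1 = 7 matching atoms.

7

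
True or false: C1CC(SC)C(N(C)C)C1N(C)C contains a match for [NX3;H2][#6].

False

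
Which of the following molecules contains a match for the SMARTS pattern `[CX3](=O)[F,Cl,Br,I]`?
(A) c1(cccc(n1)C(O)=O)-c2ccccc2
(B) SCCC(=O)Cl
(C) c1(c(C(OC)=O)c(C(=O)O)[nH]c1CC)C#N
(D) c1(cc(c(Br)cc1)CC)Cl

B

[CX3](=O)[F,Cl,Br,I] describes a carbonyl carbon bonded to a halogen (an acyl halide).
(A) has a carboxylic acid group (-C(=O)OH) but the carbonyl is bonded to -OH, not to a halogen.
(B) contains an acyl chloride (-C(=O)Cl), which satisfies every atom and bond constraint.
(C) has a carboxylic acid group (-C(=O)OH) but the carbonyl is bonded to -OH, not to a halogen.
(D) has a chloro substituent but the Cl is not on a carbonyl carbon.
So the answer is (B).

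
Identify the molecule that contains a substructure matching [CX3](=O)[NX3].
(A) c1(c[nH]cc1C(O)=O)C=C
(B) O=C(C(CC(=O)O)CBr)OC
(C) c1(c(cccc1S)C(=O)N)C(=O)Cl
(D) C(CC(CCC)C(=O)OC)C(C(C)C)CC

[CX3](=O)[NX3] describes a carbonyl carbon bonded to a trivalent nitrogen (an amide).
(A) has a carboxylic acid group (-C(=O)OH) but the carbonyl is bonded to O, not to an NX3 nitrogen.
(B) has a methyl-ester group (-C(=O)OCH3) but the carbonyl is bonded to O, not to an NX3 nitrogen.
(C) contains a primary amide (-C(=O)NH2), which satisfies every atom and bond constraint.
(D) has a methyl-ester group (-C(=O)OCH3) but the carbonyl is bonded to O, not to an NX3 nitrogen.
So the answer is (C).

C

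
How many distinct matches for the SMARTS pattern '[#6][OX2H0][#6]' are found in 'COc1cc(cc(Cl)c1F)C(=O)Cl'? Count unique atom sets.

[#6][OX2H0][#6] is the SMARTS for an ether: an aliphatic oxygen bridging two carbons with no H on the oxygen.
Exactly one fragment in the molecule meets all constraints, giving 1 match.

1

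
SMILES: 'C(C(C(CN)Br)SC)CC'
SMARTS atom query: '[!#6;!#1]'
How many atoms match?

3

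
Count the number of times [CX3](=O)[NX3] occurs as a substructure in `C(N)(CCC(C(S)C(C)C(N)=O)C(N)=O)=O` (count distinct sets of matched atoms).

3

[CX3](=O)[NX3] is the SMARTS for an amide: a carbonyl carbon bonded to a trivalent nitrogen.
The molecule carries 3 separate instances of a primary amide (-C(=O)NH2) meeting every constraint; each maps to a distinct set of atoms, giving 3 matches.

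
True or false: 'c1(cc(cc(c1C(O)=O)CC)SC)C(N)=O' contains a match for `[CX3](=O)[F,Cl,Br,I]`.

False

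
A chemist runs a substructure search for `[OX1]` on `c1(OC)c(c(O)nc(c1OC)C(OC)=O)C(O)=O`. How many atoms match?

2

The query [OX1] means: aliphatic oxygen with one total connection — typically a carbonyl =O or an oxide.
Check the 18 heavy atoms by environment: 1× n (aromatic, X2) → no; 5× c (aromatic, X3) → no; 5× O (X2) → no; 2× C (X3) → no; 2× O (X1) → match; 3× C (X4) → no.
That gives 2 matching atoms.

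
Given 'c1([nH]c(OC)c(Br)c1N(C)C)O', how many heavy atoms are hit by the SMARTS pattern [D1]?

Check the 12 heavy atoms by environment: 1× n (aromatic, D2) → no; 4× c (aromatic, D3) → no; 1× Br (D1) → match; 1× N (D3) → no; 3× C (D1) → match; 1× O (D2) → no; 1× O (D1) → match.
Summing the matching environments: 1 + 3 + 1 = 5 matching atoms.

5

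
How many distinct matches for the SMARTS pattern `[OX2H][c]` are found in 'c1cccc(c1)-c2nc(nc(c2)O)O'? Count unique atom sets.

2

[OX2H][c] is the SMARTS for a phenol: a hydroxyl oxygen attached to an aromatic carbon.
The molecule carries 2 separate instances of a hydroxyl group (-OH) meeting every constraint; each maps to a distinct set of atoms, giving 2 matches.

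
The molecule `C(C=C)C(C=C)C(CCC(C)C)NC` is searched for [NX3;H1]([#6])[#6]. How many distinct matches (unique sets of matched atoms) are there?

1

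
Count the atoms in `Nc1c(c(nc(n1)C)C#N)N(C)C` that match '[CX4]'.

3

The query [CX4] means: C with X4: aliphatic carbon with exactly 4 total connections (bonds + H).
Check the 13 heavy atoms by environment: 2× n (aromatic, X2) → no; 4× c (aromatic, X3) → no; 2× N (X3) → no; 3× C (X4) → match; 1× C (X2) → no; 1× N (X1) → no.
That gives 3 matching atoms.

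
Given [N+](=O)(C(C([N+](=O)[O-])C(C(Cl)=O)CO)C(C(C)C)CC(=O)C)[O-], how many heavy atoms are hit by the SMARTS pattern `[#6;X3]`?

2

Check the 22 heavy atoms by environment: 10× C (X4) → no; 2× N (charge +1, X3) → no; 2× O (charge -1, X1) → no; 4× O (X1) → no; 2× C (X3) → match; 1× Cl (X1) → no; 1× O (X2) → no.
That gives 2 matching atoms.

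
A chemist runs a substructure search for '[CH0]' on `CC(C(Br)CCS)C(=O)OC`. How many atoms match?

Check the 11 heavy atoms by environment: 2× C (H3) → no; 2× C (H1) → no; 2× C (H2) → no; 1× C (H0) → match; 2× O (H0) → no; 1× S (H1) → no; 1× Br (H0) → no.
That gives 1 matching atom.

1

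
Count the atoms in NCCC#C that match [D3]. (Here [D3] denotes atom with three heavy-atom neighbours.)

The query [D3] means: atom with exactly three heavy-atom neighbours.
Check the 5 heavy atoms by environment: 3× C (D2) → no; 1× N (D1) → no; 1× C (D1) → no.
No environment satisfies the query, so 0 matching atoms.

0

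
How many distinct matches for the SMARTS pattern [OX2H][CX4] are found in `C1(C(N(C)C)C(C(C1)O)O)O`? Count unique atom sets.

3

[OX2H][CX4] is the SMARTS for an aliphatic alcohol: a hydroxyl oxygen bound to an sp3 (X4) carbon.
The molecule carries 3 separate instances of a hydroxyl group (-OH) meeting every constraint; each maps to a distinct set of atoms, giving 3 matches.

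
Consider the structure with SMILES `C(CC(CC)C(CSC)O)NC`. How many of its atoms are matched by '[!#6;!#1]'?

3

The query [!#6;!#1] means: not carbon and not hydrogen — any heteroatom.
Check the 12 heavy atoms by environment: 9× C → no; 1× N → match; 1× S → match; 1× O → match.
Summing the matching environments: 1 + 1 + 1 = 3 matching atoms.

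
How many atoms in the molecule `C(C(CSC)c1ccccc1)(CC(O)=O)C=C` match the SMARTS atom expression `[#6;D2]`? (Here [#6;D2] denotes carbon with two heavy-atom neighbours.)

8

The query [#6;D2] means: any carbon bonded to exactly two heavy atoms.
Check the 17 heavy atoms by environment: 3× C (D2) → match; 3× C (D3) → no; 1× S (D2) → no; 2× C (D1) → no; 1× c (aromatic, D3) → no; 5× c (aromatic, D2) → match; 2× O (D1) → no.
Summing the matching environments: 3 + 5 = 8 matching atoms.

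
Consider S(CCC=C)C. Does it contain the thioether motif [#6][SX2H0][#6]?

Yes

The pattern [#6][SX2H0][#6] describes an aliphatic sulfur bridging two carbons with no H on the sulfur — a thioether.
The molecule carries a methylthio ether (-SCH3), whose atoms satisfy every constraint of the query, so the pattern matches.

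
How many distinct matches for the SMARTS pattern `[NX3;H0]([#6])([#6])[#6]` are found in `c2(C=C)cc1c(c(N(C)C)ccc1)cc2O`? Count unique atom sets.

1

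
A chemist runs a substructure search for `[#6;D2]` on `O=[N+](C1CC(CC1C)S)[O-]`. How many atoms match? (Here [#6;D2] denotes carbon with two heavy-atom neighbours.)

The query [#6;D2] means: any carbon bonded to exactly two heavy atoms.
Check the 10 heavy atoms by environment: 2× C (D2) → match; 3× C (D3) → no; 1× S (D1) → no; 1× C (D1) → no; 1× N (charge +1, D3) → no; 1× O (charge -1, D1) → no; 1× O (D1) → no.
That gives 2 matching atoms.

2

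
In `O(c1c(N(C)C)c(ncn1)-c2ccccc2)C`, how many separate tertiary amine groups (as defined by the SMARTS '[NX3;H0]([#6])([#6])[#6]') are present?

1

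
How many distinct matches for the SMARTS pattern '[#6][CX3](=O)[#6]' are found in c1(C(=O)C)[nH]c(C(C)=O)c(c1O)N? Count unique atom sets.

2

[#6][CX3](=O)[#6] is the SMARTS for a ketone: a carbonyl carbon (no H) flanked by two carbons.
The molecule carries 2 separate instances of an acetyl/ketone group (-C(=O)CH3) meeting every constraint; each maps to a distinct set of atoms, giving 2 matches.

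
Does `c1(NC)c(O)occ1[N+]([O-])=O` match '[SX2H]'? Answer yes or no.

No

The pattern [SX2H] describes an aliphatic sulfur with two connections, one being H — a thiol.
The closest candidate here is a hydroxyl group (-OH), but it is an -OH, not an -SH. No other fragment satisfies the full query, so there is no match.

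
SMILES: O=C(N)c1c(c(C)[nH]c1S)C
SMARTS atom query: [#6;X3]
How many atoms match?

5

The query [#6;X3] means: any carbon (aromatic or not) with three total connections.
Check the 11 heavy atoms by environment: 1× n (aromatic, X3) → no; 4× c (aromatic, X3) → match; 2× C (X4) → no; 1× S (X2) → no; 1× C (X3) → match; 1× O (X1) → no; 1× N (X3) → no.
Summing the matching environments: 4 + 1 = 5 matching atoms.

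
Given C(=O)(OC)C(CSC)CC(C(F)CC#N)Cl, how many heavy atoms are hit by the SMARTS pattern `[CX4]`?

Check the 16 heavy atoms by environment: 8× C (X4) → match; 1× F (X1) → no; 1× C (X2) → no; 1× N (X1) → no; 1× Cl (X1) → no; 1× C (X3) → no; 1× O (X1) → no; 1× O (X2) → no; 1× S (X2) → no.
That gives 8 matching atoms.

8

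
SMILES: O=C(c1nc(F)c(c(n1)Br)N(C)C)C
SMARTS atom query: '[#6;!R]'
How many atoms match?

4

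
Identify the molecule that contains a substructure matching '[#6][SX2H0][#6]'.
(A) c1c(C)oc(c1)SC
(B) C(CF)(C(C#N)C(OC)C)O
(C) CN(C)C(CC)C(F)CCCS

A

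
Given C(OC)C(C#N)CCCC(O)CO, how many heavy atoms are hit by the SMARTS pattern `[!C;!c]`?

4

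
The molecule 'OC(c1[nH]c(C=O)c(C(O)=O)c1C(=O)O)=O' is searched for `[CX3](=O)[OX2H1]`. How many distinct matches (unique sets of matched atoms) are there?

3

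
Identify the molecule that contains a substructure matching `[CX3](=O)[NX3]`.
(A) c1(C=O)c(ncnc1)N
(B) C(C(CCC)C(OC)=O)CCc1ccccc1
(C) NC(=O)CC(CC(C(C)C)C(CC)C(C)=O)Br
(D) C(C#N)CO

[CX3](=O)[NX3] describes a carbonyl carbon bonded to a trivalent nitrogen (an amide).
(A) has a primary amino group (-NH2) but the -NH2 is not attached to a carbonyl carbon.
(B) has a methyl-ester group (-C(=O)OCH3) but the carbonyl is bonded to O, not to an NX3 nitrogen.
(C) contains a primary amide (-C(=O)NH2), which satisfies every atom and bond constraint.
(D) has a nitrile (-C#N) but the nitrile N is NX1 (triple-bonded), not NX3.
So the answer is (C).

C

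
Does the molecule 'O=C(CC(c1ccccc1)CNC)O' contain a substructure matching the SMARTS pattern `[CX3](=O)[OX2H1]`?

The pattern [CX3](=O)[OX2H1] describes an sp2 carbon double-bonded to O and single-bonded to an -OH oxygen — a carboxylic acid.
The molecule carries a carboxylic acid group (-C(=O)OH), whose atoms satisfy every constraint of the query, so the pattern matches.

Yes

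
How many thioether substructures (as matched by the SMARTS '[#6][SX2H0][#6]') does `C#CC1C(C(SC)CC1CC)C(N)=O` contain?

1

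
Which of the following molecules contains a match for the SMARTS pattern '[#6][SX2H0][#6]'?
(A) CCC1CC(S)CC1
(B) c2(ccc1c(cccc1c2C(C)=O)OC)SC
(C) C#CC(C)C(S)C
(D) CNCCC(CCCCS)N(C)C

B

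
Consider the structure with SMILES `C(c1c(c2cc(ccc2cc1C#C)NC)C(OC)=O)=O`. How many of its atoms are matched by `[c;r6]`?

Check the 20 heavy atoms by environment: 10× c (aromatic, in 6-ring) → match; 1× N (acyclic) → no; 6× C (acyclic) → no; 3× O (acyclic) → no.
That gives 10 matching atoms.

10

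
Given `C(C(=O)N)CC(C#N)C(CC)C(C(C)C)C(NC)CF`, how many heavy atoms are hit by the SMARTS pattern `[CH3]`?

The query [CH3] means: aliphatic carbon with exactly three hydrogens.
Check the 20 heavy atoms by environment: 4× C (H2) → no; 5× C (H1) → no; 2× C (H0) → no; 1× N (H0) → no; 4× C (H3) → match; 1× N (H1) → no; 1× F (H0) → no; 1× O (H0) → no; 1× N (H2) → no.
That gives 4 matching atoms.

4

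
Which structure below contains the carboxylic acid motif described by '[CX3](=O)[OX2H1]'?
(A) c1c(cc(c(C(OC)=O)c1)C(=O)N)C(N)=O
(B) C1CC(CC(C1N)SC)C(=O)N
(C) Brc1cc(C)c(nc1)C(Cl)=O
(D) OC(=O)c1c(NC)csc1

[CX3](=O)[OX2H1] describes an sp2 carbon double-bonded to O and single-bonded to an -OH oxygen (a carboxylic acid).
(A) has a methyl-ester group (-C(=O)OCH3) but the singly-bonded O has no H (OX2H0, not OX2H1).
(B) has a primary amide (-C(=O)NH2) but the carbonyl is bonded to N, not to an -OH oxygen.
(C) has an acyl chloride (-C(=O)Cl) but the carbonyl is bonded to Cl, not to an -OH oxygen.
(D) contains a carboxylic acid group (-C(=O)OH), which satisfies every atom and bond constraint.
So the answer is (D).

D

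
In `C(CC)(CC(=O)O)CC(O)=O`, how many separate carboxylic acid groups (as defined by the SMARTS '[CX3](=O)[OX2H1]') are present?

2

[CX3](=O)[OX2H1] is the SMARTS for a carboxylic acid: an sp2 carbon double-bonded to O and single-bonded to an -OH oxygen.
The molecule carries 2 separate instances of a carboxylic acid group (-C(=O)OH) meeting every constraint; each maps to a distinct set of atoms, giving 2 matches.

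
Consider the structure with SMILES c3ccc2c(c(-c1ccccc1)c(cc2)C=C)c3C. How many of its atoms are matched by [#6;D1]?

2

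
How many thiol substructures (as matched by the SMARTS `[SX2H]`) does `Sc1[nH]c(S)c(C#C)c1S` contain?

[SX2H] is the SMARTS for a thiol: an aliphatic sulfur with two connections, one being H.
The molecule carries 3 separate instances of a thiol (-SH) meeting every constraint; each maps to a distinct set of atoms, giving 3 matches.

3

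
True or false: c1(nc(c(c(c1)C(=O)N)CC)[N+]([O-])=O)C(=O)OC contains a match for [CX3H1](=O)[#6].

False

The pattern [CX3H1](=O)[#6] describes an sp2 carbon with one H, double-bonded to O and single-bonded to carbon — an aldehyde.
The closest candidate here is a methyl-ester group (-C(=O)OCH3), but the carbonyl carbon has H0, not H1. No other fragment satisfies the full query, so there is no match.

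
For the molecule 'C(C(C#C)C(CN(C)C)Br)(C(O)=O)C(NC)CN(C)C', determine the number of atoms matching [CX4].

11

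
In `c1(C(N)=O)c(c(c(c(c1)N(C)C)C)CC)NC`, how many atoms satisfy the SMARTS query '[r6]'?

6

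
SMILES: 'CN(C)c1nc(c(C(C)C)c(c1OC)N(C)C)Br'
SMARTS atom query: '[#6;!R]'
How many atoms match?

8

Check the 18 heavy atoms by environment: 1× n (aromatic, in 6-ring) → no; 5× c (aromatic, in 6-ring) → no; 2× N (acyclic) → no; 8× C (acyclic) → match; 1× Br (acyclic) → no; 1× O (acyclic) → no.
That gives 8 matching atoms.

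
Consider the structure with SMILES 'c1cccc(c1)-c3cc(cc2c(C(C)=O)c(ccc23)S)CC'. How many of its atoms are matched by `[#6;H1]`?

The query [#6;H1] means: any carbon bearing exactly one hydrogen.
Check the 22 heavy atoms by environment: 7× c (aromatic, H0) → no; 9× c (aromatic, H1) → match; 1× S (H1) → no; 1× C (H2) → no; 2× C (H3) → no; 1× C (H0) → no; 1× O (H0) → no.
That gives 9 matching atoms.

9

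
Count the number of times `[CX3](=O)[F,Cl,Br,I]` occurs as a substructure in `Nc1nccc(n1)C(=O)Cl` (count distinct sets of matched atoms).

1

[CX3](=O)[F,Cl,Br,I] is the SMARTS for an acyl halide: a carbonyl carbon bonded to a halogen.
Exactly one fragment in the molecule meets all constraints, giving 1 match.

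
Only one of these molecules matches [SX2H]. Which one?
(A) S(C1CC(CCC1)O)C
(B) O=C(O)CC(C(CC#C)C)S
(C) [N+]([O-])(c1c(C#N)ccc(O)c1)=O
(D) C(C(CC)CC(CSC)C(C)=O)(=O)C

B

[SX2H] describes an aliphatic sulfur with two connections, one being H (a thiol).
(A) has a methylthio ether (-SCH3) but the sulfur has H0 (bonded to two carbons), not H1.
(B) contains a thiol (-SH), which satisfies every atom and bond constraint.
(C) has a hydroxyl group (-OH) but it is an -OH, not an -SH.
(D) has a methylthio ether (-SCH3) but the sulfur has H0 (bonded to two carbons), not H1.
So the answer is (B).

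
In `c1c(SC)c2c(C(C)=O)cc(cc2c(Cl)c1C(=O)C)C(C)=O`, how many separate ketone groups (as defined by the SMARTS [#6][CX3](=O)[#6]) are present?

[#6][CX3](=O)[#6] is the SMARTS for a ketone: a carbonyl carbon (no H) flanked by two carbons.
The molecule carries 3 separate instances of an acetyl/ketone group (-C(=O)CH3) meeting every constraint; each maps to a distinct set of atoms, giving 3 matches.

3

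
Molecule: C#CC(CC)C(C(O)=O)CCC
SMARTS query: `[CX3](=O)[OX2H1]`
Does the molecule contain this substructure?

Yes

The pattern [CX3](=O)[OX2H1] describes an sp2 carbon double-bonded to O and single-bonded to an -OH oxygen — a carboxylic acid.
The molecule carries a carboxylic acid group (-C(=O)OH), whose atoms satisfy every constraint of the query, so the pattern matches.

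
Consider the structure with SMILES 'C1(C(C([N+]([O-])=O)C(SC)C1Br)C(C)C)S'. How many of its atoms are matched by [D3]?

7

The query [D3] means: atom with exactly three heavy-atom neighbours.
Check the 15 heavy atoms by environment: 6× C (D3) → match; 1× Br (D1) → no; 1× S (D1) → no; 3× C (D1) → no; 1× S (D2) → no; 1× N (charge +1, D3) → match; 1× O (charge -1, D1) → no; 1× O (D1) → no.
Summing the matching environments: 6 + 1 = 7 matching atoms.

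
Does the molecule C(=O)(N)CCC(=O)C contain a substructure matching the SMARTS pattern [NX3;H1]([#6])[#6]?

No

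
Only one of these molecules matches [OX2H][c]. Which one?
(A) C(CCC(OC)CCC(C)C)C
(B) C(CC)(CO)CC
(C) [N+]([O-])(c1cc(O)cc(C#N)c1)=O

C

[OX2H][c] describes a hydroxyl oxygen attached to an aromatic carbon (a phenol).
(A) has a methoxy ether (-OCH3) but the oxygen has H0, not H1.
(B) has a hydroxyl group (-OH) but the -OH is on an aliphatic carbon, not an aromatic c.
(C) contains a hydroxyl group (-OH), which satisfies every atom and bond constraint.
So the answer is (C).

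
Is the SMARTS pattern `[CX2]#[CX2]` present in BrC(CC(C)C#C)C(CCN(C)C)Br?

The pattern [CX2]#[CX2] describes a carbon-carbon triple bond — an alkyne.
The molecule carries an ethynyl group (-C#CH), whose atoms satisfy every constraint of the query, so the pattern matches.

Yes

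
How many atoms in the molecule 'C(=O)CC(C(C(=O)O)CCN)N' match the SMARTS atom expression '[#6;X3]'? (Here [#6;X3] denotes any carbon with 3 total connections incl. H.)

2

The query [#6;X3] means: any carbon (aromatic or not) with three total connections.
Check the 12 heavy atoms by environment: 5× C (X4) → no; 2× N (X3) → no; 2× C (X3) → match; 2× O (X1) → no; 1× O (X2) → no.
That gives 2 matching atoms.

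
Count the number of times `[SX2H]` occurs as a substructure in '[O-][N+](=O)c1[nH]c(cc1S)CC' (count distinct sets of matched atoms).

1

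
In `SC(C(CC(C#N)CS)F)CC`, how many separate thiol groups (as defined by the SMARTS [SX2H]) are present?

[SX2H] is the SMARTS for a thiol: an aliphatic sulfur with two connections, one being H.
The molecule carries 2 separate instances of a thiol (-SH) meeting every constraint; each maps to a distinct set of atoms, giving 2 matches.

2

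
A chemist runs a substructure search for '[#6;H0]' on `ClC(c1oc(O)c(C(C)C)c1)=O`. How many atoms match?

4

The query [#6;H0] means: any carbon with no attached hydrogen.
Check the 12 heavy atoms by environment: 1× o (aromatic, H0) → no; 3× c (aromatic, H0) → match; 1× c (aromatic, H1) → no; 1× O (H1) → no; 1× C (H1) → no; 2× C (H3) → no; 1× C (H0) → match; 1× O (H0) → no; 1× Cl (H0) → no.
Summing the matching environments: 3 + 1 = 4 matching atoms.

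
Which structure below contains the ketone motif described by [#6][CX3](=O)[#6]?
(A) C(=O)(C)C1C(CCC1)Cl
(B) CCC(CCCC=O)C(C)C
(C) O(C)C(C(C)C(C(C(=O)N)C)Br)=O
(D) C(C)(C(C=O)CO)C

[#6][CX3](=O)[#6] describes a carbonyl carbon (no H) flanked by two carbons (a ketone).
(A) contains an acetyl/ketone group (-C(=O)CH3), which satisfies every atom and bond constraint.
(B) has an aldehyde (-CHO) but the carbonyl carbon has H1, so it is not flanked by two carbons.
(C) has a primary amide (-C(=O)NH2) but one neighbour of the carbonyl carbon is N, not C.
(D) has an aldehyde (-CHO) but the carbonyl carbon has H1, so it is not flanked by two carbons.
So the answer is (A).

A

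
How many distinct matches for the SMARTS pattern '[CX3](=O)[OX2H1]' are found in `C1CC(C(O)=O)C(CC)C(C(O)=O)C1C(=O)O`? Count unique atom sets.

[CX3](=O)[OX2H1] is the SMARTS for a carboxylic acid: an sp2 carbon double-bonded to O and single-bonded to an -OH oxygen.
The molecule carries 3 separate instances of a carboxylic acid group (-C(=O)OH) meeting every constraint; each maps to a distinct set of atoms, giving 3 matches.

3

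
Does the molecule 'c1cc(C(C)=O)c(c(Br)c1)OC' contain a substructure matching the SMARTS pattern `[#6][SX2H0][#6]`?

No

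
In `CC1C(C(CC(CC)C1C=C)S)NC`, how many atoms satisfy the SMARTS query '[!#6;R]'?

0

The query [!#6;R] means: non-carbon atom that is part of a ring.
Check the 14 heavy atoms by environment: 6× C (in 6-ring) → no; 6× C (acyclic) → no; 1× S (acyclic) → no; 1× N (acyclic) → no.
No environment satisfies the query, so 0 matching atoms.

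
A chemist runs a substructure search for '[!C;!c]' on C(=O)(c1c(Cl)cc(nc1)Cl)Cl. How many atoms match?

Check the 11 heavy atoms by environment: 1× n (aromatic) → match; 5× c (aromatic) → no; 3× Cl → match; 1× C → no; 1× O → match.
Summing the matching environments: 1 + 3 + 1 = 5 matching atoms.

5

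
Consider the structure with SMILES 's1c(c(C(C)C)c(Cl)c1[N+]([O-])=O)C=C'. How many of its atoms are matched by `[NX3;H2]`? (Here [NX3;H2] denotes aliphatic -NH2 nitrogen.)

0

Check the 14 heavy atoms by environment: 1× s (aromatic, H0, X2) → no; 4× c (aromatic, H0, X3) → no; 1× C (H1, X4) → no; 2× C (H3, X4) → no; 1× C (H1, X3) → no; 1× C (H2, X3) → no; 1× Cl (H0, X1) → no; 1× N (charge +1, H0, X3) → no; 1× O (charge -1, H0, X1) → no; 1× O (H0, X1) → no.
No environment satisfies the query, so 0 matching atoms.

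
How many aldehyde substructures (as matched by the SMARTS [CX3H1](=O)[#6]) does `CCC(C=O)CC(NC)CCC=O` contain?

[CX3H1](=O)[#6] is the SMARTS for an aldehyde: an sp2 carbon with one H, double-bonded to O and single-bonded to carbon.
The molecule carries 2 separate instances of an aldehyde (-CHO) meeting every constraint; each maps to a distinct set of atoms, giving 2 matches.

2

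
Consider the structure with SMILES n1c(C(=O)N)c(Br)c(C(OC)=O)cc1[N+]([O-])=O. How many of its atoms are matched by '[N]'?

The query [N] means: uppercase N matches aliphatic (non-aromatic) nitrogen only.
Check the 17 heavy atoms by environment: 1× n (aromatic) → no; 5× c (aromatic) → no; 3× C → no; 4× O → no; 1× Br → no; 1× N (charge +1) → match; 1× O (charge -1) → no; 1× N → match.
Summing the matching environments: 1 + 1 = 2 matching atoms.

2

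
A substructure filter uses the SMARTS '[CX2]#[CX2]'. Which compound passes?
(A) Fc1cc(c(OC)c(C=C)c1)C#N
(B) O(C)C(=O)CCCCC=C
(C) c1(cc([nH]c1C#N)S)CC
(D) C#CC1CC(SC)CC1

D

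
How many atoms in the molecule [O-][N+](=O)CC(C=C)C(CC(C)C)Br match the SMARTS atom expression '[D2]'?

3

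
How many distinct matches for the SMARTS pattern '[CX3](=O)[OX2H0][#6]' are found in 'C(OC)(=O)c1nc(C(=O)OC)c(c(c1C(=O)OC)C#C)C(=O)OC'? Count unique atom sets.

[CX3](=O)[OX2H0][#6] is the SMARTS for an ester: a carbonyl carbon bonded to an oxygen that is itself bonded to carbon (no H on that O).
The molecule carries 4 separate instances of a methyl-ester group (-C(=O)OCH3) meeting every constraint; each maps to a distinct set of atoms, giving 4 matches.

4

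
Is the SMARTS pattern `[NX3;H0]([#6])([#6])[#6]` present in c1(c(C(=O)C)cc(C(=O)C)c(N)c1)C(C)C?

No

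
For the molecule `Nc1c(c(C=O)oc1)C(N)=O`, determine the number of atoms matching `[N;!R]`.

Check the 11 heavy atoms by environment: 1× o (aromatic, in 5-ring) → no; 4× c (aromatic, in 5-ring) → no; 2× C (acyclic) → no; 2× O (acyclic) → no; 2× N (acyclic) → match.
That gives 2 matching atoms.

2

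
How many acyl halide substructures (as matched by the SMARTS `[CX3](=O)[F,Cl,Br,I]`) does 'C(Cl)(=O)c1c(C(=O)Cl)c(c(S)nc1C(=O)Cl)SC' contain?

[CX3](=O)[F,Cl,Br,I] is the SMARTS for an acyl halide: a carbonyl carbon bonded to a halogen.
The molecule carries 3 separate instances of an acyl chloride (-C(=O)Cl) meeting every constraint; each maps to a distinct set of atoms, giving 3 matches.

3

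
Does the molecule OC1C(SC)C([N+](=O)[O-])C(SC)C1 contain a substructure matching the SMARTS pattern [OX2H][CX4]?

Yes

The pattern [OX2H][CX4] describes a hydroxyl oxygen bound to an sp3 (X4) carbon — an aliphatic alcohol.
The molecule carries a hydroxyl group (-OH), whose atoms satisfy every constraint of the query, so the pattern matches.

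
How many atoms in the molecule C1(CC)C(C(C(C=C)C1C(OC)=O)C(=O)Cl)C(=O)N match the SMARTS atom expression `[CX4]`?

8

The query [CX4] means: C with X4: aliphatic carbon with exactly 4 total connections (bonds + H).
Check the 19 heavy atoms by environment: 8× C (X4) → match; 5× C (X3) → no; 3× O (X1) → no; 1× Cl (X1) → no; 1× O (X2) → no; 1× N (X3) → no.
That gives 8 matching atoms.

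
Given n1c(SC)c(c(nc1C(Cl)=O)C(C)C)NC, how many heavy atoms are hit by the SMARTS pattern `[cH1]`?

Check the 16 heavy atoms by environment: 2× n (aromatic, H0) → no; 4× c (aromatic, H0) → no; 1× S (H0) → no; 4× C (H3) → no; 1× C (H0) → no; 1× O (H0) → no; 1× Cl (H0) → no; 1× C (H1) → no; 1× N (H1) → no.
No environment satisfies the query, so 0 matching atoms.

0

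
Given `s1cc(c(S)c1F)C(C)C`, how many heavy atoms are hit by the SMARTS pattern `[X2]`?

2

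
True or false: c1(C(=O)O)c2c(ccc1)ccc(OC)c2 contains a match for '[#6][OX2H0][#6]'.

The pattern [#6][OX2H0][#6] describes an aliphatic oxygen bridging two carbons with no H on the oxygen — an ether.
The molecule carries a methoxy ether (-OCH3), whose atoms satisfy every constraint of the query, so the pattern matches.

True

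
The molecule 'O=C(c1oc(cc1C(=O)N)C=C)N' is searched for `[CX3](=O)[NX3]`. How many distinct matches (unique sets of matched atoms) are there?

[CX3](=O)[NX3] is the SMARTS for an amide: a carbonyl carbon bonded to a trivalent nitrogen.
The molecule carries 2 separate instances of a primary amide (-C(=O)NH2) meeting every constraint; each maps to a distinct set of atoms, giving 2 matches.

2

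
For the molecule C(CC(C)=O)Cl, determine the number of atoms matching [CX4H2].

2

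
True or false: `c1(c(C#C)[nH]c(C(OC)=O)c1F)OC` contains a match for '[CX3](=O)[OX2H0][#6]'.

True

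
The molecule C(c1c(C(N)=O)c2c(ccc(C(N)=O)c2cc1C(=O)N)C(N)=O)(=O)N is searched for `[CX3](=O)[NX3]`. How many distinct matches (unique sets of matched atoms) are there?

5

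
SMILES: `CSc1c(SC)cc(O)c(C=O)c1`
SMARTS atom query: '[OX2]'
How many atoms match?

1

The query [OX2] means: aliphatic oxygen with two total connections — ether, hydroxyl, or ester single-bond O.
Check the 13 heavy atoms by environment: 6× c (aromatic, X3) → no; 1× O (X2) → match; 1× C (X3) → no; 1× O (X1) → no; 2× S (X2) → no; 2× C (X4) → no.
That gives 1 matching atom.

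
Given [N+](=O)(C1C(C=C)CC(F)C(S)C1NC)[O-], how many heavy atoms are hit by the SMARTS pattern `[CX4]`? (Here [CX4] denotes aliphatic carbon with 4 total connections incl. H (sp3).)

7

The query [CX4] means: C with X4: aliphatic carbon with exactly 4 total connections (bonds + H).
Check the 15 heavy atoms by environment: 7× C (X4) → match; 1× S (X2) → no; 1× N (charge +1, X3) → no; 1× O (charge -1, X1) → no; 1× O (X1) → no; 1× F (X1) → no; 1× N (X3) → no; 2× C (X3) → no.
That gives 7 matching atoms.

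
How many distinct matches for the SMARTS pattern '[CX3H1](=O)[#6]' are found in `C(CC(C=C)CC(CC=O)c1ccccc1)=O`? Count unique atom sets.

2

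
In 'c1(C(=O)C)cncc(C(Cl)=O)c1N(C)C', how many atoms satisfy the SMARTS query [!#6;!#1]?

5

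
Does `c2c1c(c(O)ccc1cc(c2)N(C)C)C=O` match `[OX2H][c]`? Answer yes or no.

Yes

The pattern [OX2H][c] describes a hydroxyl oxygen attached to an aromatic carbon — a phenol.
The molecule carries a hydroxyl group (-OH), whose atoms satisfy every constraint of the query, so the pattern matches.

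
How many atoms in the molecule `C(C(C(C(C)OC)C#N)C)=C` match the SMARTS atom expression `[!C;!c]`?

The query [!C;!c] means: neither aliphatic nor aromatic carbon — same as [!#6].
Check the 11 heavy atoms by environment: 9× C → no; 1× N → match; 1× O → match.
Summing the matching environments: 1 + 1 = 2 matching atoms.

2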